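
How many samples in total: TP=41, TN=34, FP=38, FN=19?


Total = TP + TN + FP + FN
= 41 + 34 + 38 + 19
= 132
(Predicted positive: 79, predicted negative: 53)

132


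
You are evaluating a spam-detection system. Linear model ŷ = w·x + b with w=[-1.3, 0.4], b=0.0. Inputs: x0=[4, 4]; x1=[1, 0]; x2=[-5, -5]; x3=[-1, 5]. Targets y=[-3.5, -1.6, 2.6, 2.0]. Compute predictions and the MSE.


ŷ0 = (-1.3)·(4) + (0.4)·(4) + 0.0 = -3.6
ŷ1 = (-1.3)·(1) + (0.4)·(0) + 0.0 = -1.3
ŷ2 = (-1.3)·(-5) + (0.4)·(-5) + 0.0 = 4.5
ŷ3 = (-1.3)·(-1) + (0.4)·(5) + 0.0 = 3.3
errors² = [0.01, 0.09, 3.61, 1.69]
MSE = 5.4000/4 = 1.35

1.35


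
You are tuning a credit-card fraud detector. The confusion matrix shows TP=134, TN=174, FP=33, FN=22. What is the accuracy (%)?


Accuracy = (TP+TN)/(TP+TN+FP+FN)
= (134+174)/(363)
= 308/363 = 84.85%

84.85%


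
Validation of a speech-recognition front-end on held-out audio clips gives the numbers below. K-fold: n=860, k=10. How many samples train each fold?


Fold size = 860/10 = 86
Training per fold = 860 - 86 = 774

774


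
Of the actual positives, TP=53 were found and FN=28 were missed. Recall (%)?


Recall = TP/(TP+FN)
= 53/(53+28)
= 53/81 = 65.43%

65.43%


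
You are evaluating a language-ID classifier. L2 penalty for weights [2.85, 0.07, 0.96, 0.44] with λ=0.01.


‖w‖₂² = (2.85)² + (0.07)² + (0.96)² + (0.44)²
     = 8.1225 + 0.0049 + 0.9216 + 0.1936
     = 9.2426
λ·‖w‖₂² = 0.01·9.2426 = 0.092426

0.092426


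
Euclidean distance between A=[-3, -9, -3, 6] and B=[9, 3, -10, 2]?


d = √((-3-9)² + (-9-3)² + (-3+ 10)² + (6-2)²)
  = √(144 + 144 + 49 + 16)
  = √353 = 18.7883

18.7883


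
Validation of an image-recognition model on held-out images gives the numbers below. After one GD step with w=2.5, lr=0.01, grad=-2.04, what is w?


w_new = w - α·∇
= 2.5 - 0.01·-2.04
= 2.5 + 0.0204
= 2.5204

2.5204


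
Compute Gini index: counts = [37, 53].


Probabilities: [37/90, 53/90] ≈ [0.4111, 0.5889]
Σpᵢ² = (1369 + 2809)/90² = 4178/8100
Gini = 1 - Σpᵢ² = 1 - 4178/8100 = 0.4842

0.4842


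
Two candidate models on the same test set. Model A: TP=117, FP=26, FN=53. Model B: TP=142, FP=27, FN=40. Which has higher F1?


Model A: P=117/143=0.8182, R=117/170=0.6882, F1=2PR/(P+R)=2TP/(2TP+FP+FN)=234/313=0.7476
Model B: P=142/169=0.8402, R=142/182=0.7802, F1=2PR/(P+R)=2TP/(2TP+FP+FN)=284/351=0.8091
0.7476 < 0.8091 → Model B

Model B


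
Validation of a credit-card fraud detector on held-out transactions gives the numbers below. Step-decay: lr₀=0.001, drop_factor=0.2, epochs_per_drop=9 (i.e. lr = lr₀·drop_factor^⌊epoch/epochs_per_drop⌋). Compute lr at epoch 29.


n_drops = ⌊29/9⌋ = 3
lr = 0.001·0.2^3 = 0.001·0.008 = 0.000008

0.000008


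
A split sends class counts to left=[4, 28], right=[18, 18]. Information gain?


Parent = [22, 46], H_parent = 0.9082
H_left = 0.5436 (n=32), H_right = 1 (n=36)
H_children = (32/68)·0.5436 + (36/68)·1 = 0.7852
IG = 0.9082 - 0.7852 = 0.123

0.123


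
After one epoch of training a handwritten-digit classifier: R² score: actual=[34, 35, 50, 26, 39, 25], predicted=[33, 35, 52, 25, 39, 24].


ȳ = 34.8333
SS_res = Σ(y-ŷ)² = 7
SS_tot = Σ(y-ȳ)² = 422.83
R² = 1 - SS_res/SS_tot = 1 - 0.0166 = 0.9834

0.9834


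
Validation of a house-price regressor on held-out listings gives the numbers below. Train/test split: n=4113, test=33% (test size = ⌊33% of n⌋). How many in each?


Test = ⌊4113·33/100⌋ = 1357
Train = 4113 - 1357 = 2756

Train: 2756, Test: 1357


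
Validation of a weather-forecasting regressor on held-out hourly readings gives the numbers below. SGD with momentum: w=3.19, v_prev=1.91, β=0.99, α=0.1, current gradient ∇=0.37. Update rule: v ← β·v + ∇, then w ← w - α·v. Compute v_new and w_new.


v_new = 0.99·1.91 + 0.37 = 1.8909 + 0.37 = 2.2609
w_new = 3.19 - 0.1·2.2609 = 3.19 - 0.22609 = 2.96391

v_new=2.2609, w_new=2.96391


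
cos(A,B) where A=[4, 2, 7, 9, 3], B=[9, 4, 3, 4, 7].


A·B = 4·9 + 2·4 + 7·3 + 9·4 + 3·7 = 122
‖A‖ = √159 = 12.6095, ‖B‖ = √171 = 13.0767
cos = 122/(√159·√171) = 122/√27189 = 0.7399

0.7399


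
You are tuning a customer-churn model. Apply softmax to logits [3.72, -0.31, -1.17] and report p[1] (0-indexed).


Exponentials: e^3.72=41.2644, e^-0.31=0.7334, e^-1.17=0.3104
Sum = 42.3082
Softmax = [0.9753, 0.0173, 0.0073]
p[1] = 0.7334/42.3082 = 0.0173

0.0173


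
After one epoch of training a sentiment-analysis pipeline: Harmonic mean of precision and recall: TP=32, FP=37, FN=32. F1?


Precision = 32/69 = 0.4638
Recall = 32/64 = 0.5
F1 = 2·P·R/(P+R) = 2·TP/(2·TP+FP+FN) = 64/(64+37+32) = 64/133 = 0.4812

0.4812


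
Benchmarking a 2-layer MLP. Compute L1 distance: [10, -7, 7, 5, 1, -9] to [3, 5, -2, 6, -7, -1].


d = |10-3| + |-7-5| + |7+ 2| + |5-6| + |1+ 7| + |-9+ 1|
  = 7 + 12 + 9 + 1 + 8 + 8
  = 45

45


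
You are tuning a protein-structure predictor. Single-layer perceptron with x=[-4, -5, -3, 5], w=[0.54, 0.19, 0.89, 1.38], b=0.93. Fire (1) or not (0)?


z = (-4)·(0.54) + (-5)·(0.19) + (-3)·(0.89) + (5)·(1.38) + 0.93
  = 2.05
step(z) = 1 (z≥0)

1


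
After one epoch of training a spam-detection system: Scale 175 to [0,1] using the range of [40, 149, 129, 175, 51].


min=40, max=175
(175-40)/(175-40) = 135/135 = 1.0

1.0


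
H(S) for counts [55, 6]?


Probabilities: [55/61, 6/61] ≈ [0.9016, 0.0984]
H = -((55/61)·log₂(55/61) + (6/61)·log₂(6/61))
  = 0.4638 bits

0.4638 bits


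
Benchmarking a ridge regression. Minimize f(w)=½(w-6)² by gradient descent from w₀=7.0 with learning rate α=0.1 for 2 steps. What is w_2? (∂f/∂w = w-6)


step 1: grad = 7-6 = 1; w = 7 - 0.1·(1) = 6.9
step 2: grad = 6.9-6 = 0.9; w = 6.9 - 0.1·(0.9) = 6.81

6.81


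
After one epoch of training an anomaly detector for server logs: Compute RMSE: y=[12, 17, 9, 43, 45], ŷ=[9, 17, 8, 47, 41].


MSE = 42/5 = 8.4
RMSE = √(42/5) = 2.8983

2.8983


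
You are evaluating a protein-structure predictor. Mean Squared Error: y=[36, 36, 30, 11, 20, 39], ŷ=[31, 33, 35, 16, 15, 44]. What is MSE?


Squared errors: (36-31)²=25, (36-33)²=9, (30-35)²=25, (11-16)²=25, (20-15)²=25, (39-44)²=25
Sum = 134
MSE = 134/6 = 67/3

67/3


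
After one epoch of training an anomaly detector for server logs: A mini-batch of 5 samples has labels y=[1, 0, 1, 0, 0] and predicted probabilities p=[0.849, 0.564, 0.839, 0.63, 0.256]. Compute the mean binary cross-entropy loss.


L[0] = -ln(0.849) = 0.1637
L[1] = -ln(1-0.564) = -ln(0.436) = 0.8301
L[2] = -ln(0.839) = 0.1755
L[3] = -ln(1-0.63) = -ln(0.37) = 0.9943
L[4] = -ln(1-0.256) = -ln(0.744) = 0.2957
mean = (0.1637 + 0.8301 + 0.1755 + 0.9943 + 0.2957)/5 = 0.4919

0.4919


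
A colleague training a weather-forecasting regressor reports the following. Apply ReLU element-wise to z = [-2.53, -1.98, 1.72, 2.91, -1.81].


ReLU(-2.53) = max(0, -2.53) = 0.0
ReLU(-1.98) = max(0, -1.98) = 0.0
ReLU(1.72) = max(0, 1.72) = 1.72
ReLU(2.91) = max(0, 2.91) = 2.91
ReLU(-1.81) = max(0, -1.81) = 0.0
result = [0.0, 0.0, 1.72, 2.91, 0.0]

[0.0, 0.0, 1.72, 2.91, 0.0]


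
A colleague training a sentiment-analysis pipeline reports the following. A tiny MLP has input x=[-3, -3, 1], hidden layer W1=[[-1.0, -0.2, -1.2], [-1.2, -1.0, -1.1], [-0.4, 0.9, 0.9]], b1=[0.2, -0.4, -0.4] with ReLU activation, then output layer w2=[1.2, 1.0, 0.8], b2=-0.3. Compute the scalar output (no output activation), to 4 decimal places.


z1[0] = (-1.0)·(-3) + (-0.2)·(-3) + (-1.2)·(1) + 0.2 = 2.6
z1[1] = (-1.2)·(-3) + (-1.0)·(-3) + (-1.1)·(1) - 0.4 = 5.1
z1[2] = (-0.4)·(-3) + (0.9)·(-3) + (0.9)·(1) - 0.4 = -1.0
h = ReLU(z1) = [2.6, 5.1, 0.0]
output = (1.2)·(2.6) + (1.0)·(5.1) + (0.8)·(0.0) - 0.3 = 7.92

7.92


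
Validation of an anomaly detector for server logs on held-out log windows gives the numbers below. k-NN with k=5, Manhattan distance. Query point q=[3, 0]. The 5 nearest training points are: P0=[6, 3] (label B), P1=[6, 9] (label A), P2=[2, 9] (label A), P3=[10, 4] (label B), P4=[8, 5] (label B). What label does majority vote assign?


d(q,P0) = 6  (label B)
d(q,P1) = 12  (label A)
d(q,P2) = 10  (label A)
d(q,P3) = 11  (label B)
d(q,P4) = 10  (label B)
Votes: A=2, B=3
Majority → B

B


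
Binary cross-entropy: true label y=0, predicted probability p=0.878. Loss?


BCE = -[y·ln(p) + (1-y)·ln(1-p)]
= -0 - 1·ln(1-0.878)
= -ln(0.122) = 2.1037

2.1037


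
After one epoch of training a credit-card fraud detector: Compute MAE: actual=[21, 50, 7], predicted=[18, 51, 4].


Absolute errors: |21-18|=3, |50-51|=1, |7-4|=3
Sum = 7
MAE = 7/3 = 7/3

7/3


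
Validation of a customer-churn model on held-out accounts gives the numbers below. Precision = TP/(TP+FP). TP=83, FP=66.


Precision = TP/(TP+FP)
= 83/(83+66)
= 83/149 = 55.7%

55.7%


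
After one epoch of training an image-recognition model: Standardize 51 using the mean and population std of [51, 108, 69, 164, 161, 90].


μ = 107.1667, σ = 42.8852
z = (51 - 107.1667)/42.8852 = -1.3097

-1.3097


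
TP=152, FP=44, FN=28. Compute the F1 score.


Precision = 152/196 = 0.7755
Recall = 152/180 = 0.8444
F1 = 2·P·R/(P+R) = 2·TP/(2·TP+FP+FN) = 304/(304+44+28) = 304/376 = 0.8085

0.8085


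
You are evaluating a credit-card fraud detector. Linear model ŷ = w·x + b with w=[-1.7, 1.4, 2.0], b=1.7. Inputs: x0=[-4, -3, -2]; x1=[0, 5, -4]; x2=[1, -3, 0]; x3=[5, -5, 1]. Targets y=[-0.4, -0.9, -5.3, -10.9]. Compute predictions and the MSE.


ŷ0 = (-1.7)·(-4) + (1.4)·(-3) + (2.0)·(-2) + 1.7 = 0.3
ŷ1 = (-1.7)·(0) + (1.4)·(5) + (2.0)·(-4) + 1.7 = 0.7
ŷ2 = (-1.7)·(1) + (1.4)·(-3) + (2.0)·(0) + 1.7 = -4.2
ŷ3 = (-1.7)·(5) + (1.4)·(-5) + (2.0)·(1) + 1.7 = -11.8
errors² = [0.49, 2.56, 1.21, 0.81]
MSE = 5.0700/4 = 1.2675

1.2675


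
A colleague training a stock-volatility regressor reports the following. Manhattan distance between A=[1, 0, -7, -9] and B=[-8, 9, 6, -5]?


d = |1+ 8| + |0-9| + |-7-6| + |-9+ 5|
  = 9 + 9 + 13 + 4
  = 35

35


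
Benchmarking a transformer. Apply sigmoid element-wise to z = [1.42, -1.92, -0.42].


σ(1.42) = 1/(1+e^-1.42) = 0.8053
σ(-1.92) = 1/(1+e^1.92) = 0.1279
σ(-0.42) = 1/(1+e^0.42) = 0.3965
result = [0.8053, 0.1279, 0.3965]

[0.8053, 0.1279, 0.3965]


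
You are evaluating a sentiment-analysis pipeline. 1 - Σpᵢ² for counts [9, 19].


Probabilities: [9/28, 19/28] ≈ [0.3214, 0.6786]
Σpᵢ² = (81 + 361)/28² = 442/784
Gini = 1 - Σpᵢ² = 1 - 442/784 = 0.4362

0.4362


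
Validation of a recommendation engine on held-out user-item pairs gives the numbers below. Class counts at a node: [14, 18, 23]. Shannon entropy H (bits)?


Probabilities: [14/55, 18/55, 23/55] ≈ [0.2545, 0.3273, 0.4182]
H = -((14/55)·log₂(14/55) + (18/55)·log₂(18/55) + (23/55)·log₂(23/55))
  = 1.5558 bits

1.5558 bits


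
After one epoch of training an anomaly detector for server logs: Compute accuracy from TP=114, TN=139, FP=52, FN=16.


Accuracy = (TP+TN)/(TP+TN+FP+FN)
= (114+139)/(321)
= 253/321 = 78.82%

78.82%


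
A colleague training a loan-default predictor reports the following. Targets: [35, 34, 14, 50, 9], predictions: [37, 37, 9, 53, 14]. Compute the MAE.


Absolute errors: |35-37|=2, |34-37|=3, |14-9|=5, |50-53|=3, |9-14|=5
Sum = 18
MAE = 18/5 = 18/5

18/5


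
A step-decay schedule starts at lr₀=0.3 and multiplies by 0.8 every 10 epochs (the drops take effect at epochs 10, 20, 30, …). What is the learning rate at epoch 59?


n_drops = ⌊59/10⌋ = 5
lr = 0.3·0.8^5 = 0.3·0.32768 = 0.098304

0.098304


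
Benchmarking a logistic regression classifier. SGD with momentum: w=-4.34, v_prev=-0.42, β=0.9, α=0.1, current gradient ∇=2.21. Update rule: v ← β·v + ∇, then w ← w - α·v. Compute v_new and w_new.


v_new = 0.9·-0.42 + 2.21 = -0.378 + 2.21 = 1.832
w_new = -4.34 - 0.1·1.832 = -4.34 - 0.1832 = -4.5232

v_new=1.832, w_new=-4.5232


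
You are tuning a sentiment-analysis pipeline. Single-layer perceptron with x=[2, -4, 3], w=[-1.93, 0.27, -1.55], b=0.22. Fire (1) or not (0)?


z = (2)·(-1.93) + (-4)·(0.27) + (3)·(-1.55) + 0.22
  = -9.37
step(z) = 0 (z<0)

0


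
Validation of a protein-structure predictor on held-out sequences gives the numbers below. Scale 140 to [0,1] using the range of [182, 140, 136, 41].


min=41, max=182
(140-41)/(182-41) = 99/141 = 0.7021

0.7021


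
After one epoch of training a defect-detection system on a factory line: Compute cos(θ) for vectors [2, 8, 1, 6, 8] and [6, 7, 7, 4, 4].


A·B = 2·6 + 8·7 + 1·7 + 6·4 + 8·4 = 131
‖A‖ = √169 = 13, ‖B‖ = √166 = 12.8841
cos = 131/(√169·√166) = 131/√28054 = 0.7821

0.7821


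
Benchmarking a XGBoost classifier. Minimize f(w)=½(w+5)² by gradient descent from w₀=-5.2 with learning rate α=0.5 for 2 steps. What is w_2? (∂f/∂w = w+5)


step 1: grad = -5.2+5 = -0.2; w = -5.2 - 0.5·(-0.2) = -5.1
step 2: grad = -5.1+5 = -0.1; w = -5.1 - 0.5·(-0.1) = -5.05

-5.05


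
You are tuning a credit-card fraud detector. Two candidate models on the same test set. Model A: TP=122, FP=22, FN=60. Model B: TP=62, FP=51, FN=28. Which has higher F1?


Model A: P=122/144=0.8472, R=122/182=0.6703, F1=2PR/(P+R)=2TP/(2TP+FP+FN)=244/326=0.7485
Model B: P=62/113=0.5487, R=62/90=0.6889, F1=2PR/(P+R)=2TP/(2TP+FP+FN)=124/203=0.6108
0.7485 > 0.6108 → Model A

Model A


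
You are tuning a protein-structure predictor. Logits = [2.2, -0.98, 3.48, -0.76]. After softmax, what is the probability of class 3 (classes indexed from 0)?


Exponentials: e^2.2=9.025, e^-0.98=0.3753, e^3.48=32.4597, e^-0.76=0.4677
Sum = 42.3277
Softmax = [0.2132, 0.0089, 0.7669, 0.011]
p[3] = 0.4677/42.3277 = 0.011

0.011


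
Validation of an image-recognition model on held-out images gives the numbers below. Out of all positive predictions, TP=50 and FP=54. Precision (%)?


Precision = TP/(TP+FP)
= 50/(50+54)
= 50/104 = 48.08%

48.08%


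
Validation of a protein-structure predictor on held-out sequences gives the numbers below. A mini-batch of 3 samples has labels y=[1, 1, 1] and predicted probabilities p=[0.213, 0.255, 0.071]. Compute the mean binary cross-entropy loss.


L[0] = -ln(0.213) = 1.5465
L[1] = -ln(0.255) = 1.3665
L[2] = -ln(0.071) = 2.6451
mean = (1.5465 + 1.3665 + 2.6451)/3 = 1.8527

1.8527


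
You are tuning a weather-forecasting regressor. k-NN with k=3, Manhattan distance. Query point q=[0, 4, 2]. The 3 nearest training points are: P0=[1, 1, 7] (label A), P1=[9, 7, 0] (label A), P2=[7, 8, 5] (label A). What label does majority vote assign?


d(q,P0) = 9  (label A)
d(q,P1) = 14  (label A)
d(q,P2) = 14  (label A)
Votes: A=3, B=0
Majority → A

A


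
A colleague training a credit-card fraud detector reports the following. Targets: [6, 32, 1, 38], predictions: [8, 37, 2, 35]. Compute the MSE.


Squared errors: (6-8)²=4, (32-37)²=25, (1-2)²=1, (38-35)²=9
Sum = 39
MSE = 39/4 = 39/4

39/4


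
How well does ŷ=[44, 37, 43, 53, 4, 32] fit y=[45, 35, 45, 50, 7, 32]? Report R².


ȳ = 35.6667
SS_res = Σ(y-ŷ)² = 27
SS_tot = Σ(y-ȳ)² = 1215.33
R² = 1 - SS_res/SS_tot = 1 - 0.0222 = 0.9778

0.9778


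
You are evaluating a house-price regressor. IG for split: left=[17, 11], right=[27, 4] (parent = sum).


Parent = [44, 15], H_parent = 0.8179
H_left = 0.9666 (n=28), H_right = 0.5548 (n=31)
H_children = (28/59)·0.9666 + (31/59)·0.5548 = 0.7502
IG = 0.8179 - 0.7502 = 0.0677

0.0677


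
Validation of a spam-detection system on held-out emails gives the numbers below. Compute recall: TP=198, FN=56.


Recall = TP/(TP+FN)
= 198/(198+56)
= 198/254 = 77.95%

77.95%


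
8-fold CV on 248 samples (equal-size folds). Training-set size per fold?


Fold size = 248/8 = 31
Training per fold = 248 - 31 = 217

217


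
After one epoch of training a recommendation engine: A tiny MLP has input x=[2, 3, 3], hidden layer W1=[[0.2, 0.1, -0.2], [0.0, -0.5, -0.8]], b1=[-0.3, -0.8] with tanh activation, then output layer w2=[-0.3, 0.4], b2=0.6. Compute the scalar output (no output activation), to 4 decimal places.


z1[0] = (0.2)·(2) + (0.1)·(3) + (-0.2)·(3) - 0.3 = -0.2
z1[1] = (0.0)·(2) + (-0.5)·(3) + (-0.8)·(3) - 0.8 = -4.7
h = tanh(z1) = [-0.1974, -0.9998]
output = (-0.3)·(-0.1974) + (0.4)·(-0.9998) + 0.6 = 0.2593

0.2593


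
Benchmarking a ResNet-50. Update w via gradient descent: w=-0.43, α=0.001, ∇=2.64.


w_new = w - α·∇
= -0.43 - 0.001·2.64
= -0.43 - 0.00264
= -0.43264

-0.43264


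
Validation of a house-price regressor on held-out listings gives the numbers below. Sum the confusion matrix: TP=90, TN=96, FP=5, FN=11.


Total = TP + TN + FP + FN
= 90 + 96 + 5 + 11
= 202
(Predicted positive: 95, predicted negative: 107)

202


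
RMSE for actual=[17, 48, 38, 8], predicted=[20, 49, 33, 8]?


MSE = 35/4 = 8.75
RMSE = √(35/4) = 2.958

2.958


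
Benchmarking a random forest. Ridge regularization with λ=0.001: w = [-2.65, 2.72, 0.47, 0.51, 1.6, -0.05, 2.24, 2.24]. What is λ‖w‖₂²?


‖w‖₂² = (-2.65)² + (2.72)² + (0.47)² + (0.51)² + (1.6)² + (-0.05)² + (2.24)² + (2.24)²
     = 7.0225 + 7.3984 + 0.2209 + 0.2601 + 2.56 + 0.0025 + 5.0176 + 5.0176
     = 27.4996
λ·‖w‖₂² = 0.001·27.4996 = 0.0275

0.0275


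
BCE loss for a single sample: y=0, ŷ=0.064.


BCE = -[y·ln(p) + (1-y)·ln(1-p)]
= -0 - 1·ln(1-0.064)
= -ln(0.936) = 0.0661

0.0661


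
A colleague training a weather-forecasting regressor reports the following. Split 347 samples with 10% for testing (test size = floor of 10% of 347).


Test = ⌊347·10/100⌋ = 34
Train = 347 - 34 = 313

Train: 313, Test: 34


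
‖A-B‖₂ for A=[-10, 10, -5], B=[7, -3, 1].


d = √((-10-7)² + (10+ 3)² + (-5-1)²)
  = √(289 + 169 + 36)
  = √494 = 22.2261

22.2261


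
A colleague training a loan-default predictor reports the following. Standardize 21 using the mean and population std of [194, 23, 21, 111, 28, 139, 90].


μ = 86.5714, σ = 61.7249
z = (21 - 86.5714)/61.7249 = -1.0623

-1.0623


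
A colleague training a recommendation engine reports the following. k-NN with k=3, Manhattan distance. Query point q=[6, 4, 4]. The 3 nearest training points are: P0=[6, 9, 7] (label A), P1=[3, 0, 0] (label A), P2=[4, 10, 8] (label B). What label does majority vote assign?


d(q,P0) = 8  (label A)
d(q,P1) = 11  (label A)
d(q,P2) = 12  (label B)
Votes: A=2, B=1
Majority → A

A


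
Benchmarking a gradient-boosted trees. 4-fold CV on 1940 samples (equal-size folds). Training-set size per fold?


Fold size = 1940/4 = 485
Training per fold = 1940 - 485 = 1455

1455


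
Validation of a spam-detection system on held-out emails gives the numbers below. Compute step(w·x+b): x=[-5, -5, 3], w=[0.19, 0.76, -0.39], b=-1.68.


z = (-5)·(0.19) + (-5)·(0.76) + (3)·(-0.39) - 1.68
  = -7.6
step(z) = 0 (z<0)

0


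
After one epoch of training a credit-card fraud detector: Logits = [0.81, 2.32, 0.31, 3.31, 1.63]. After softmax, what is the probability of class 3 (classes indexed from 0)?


Exponentials: e^0.81=2.2479, e^2.32=10.1757, e^0.31=1.3634, e^3.31=27.3851, e^1.63=5.1039
Sum = 46.276
Softmax = [0.0486, 0.2199, 0.0295, 0.5918, 0.1103]
p[3] = 27.3851/46.276 = 0.5918

0.5918


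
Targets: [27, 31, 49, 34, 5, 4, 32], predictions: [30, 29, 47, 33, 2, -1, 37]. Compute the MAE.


Absolute errors: |27-30|=3, |31-29|=2, |49-47|=2, |34-33|=1, |5-2|=3, |4+ 1|=5, |32-37|=5
Sum = 21
MAE = 21/7 = 3

3


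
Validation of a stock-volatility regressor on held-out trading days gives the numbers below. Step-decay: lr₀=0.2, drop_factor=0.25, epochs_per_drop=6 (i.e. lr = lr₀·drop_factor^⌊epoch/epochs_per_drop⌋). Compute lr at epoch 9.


n_drops = ⌊9/6⌋ = 1
lr = 0.2·0.25^1 = 0.2·0.25 = 0.05

0.05


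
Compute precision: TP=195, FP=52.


Precision = TP/(TP+FP)
= 195/(195+52)
= 195/247 = 78.95%

78.95%


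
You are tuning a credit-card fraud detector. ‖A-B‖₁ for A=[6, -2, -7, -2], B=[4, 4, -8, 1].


d = |6-4| + |-2-4| + |-7+ 8| + |-2-1|
  = 2 + 6 + 1 + 3
  = 12

12


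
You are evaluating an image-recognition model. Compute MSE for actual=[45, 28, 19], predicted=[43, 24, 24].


Squared errors: (45-43)²=4, (28-24)²=16, (19-24)²=25
Sum = 45
MSE = 45/3 = 15

15


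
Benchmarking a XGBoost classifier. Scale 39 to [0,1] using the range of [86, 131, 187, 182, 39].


min=39, max=187
(39-39)/(187-39) = 0/148 = 0.0

0.0


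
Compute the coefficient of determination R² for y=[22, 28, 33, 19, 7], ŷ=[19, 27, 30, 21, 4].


ȳ = 21.8
SS_res = Σ(y-ŷ)² = 32
SS_tot = Σ(y-ȳ)² = 390.8
R² = 1 - SS_res/SS_tot = 1 - 0.0819 = 0.9181

0.9181


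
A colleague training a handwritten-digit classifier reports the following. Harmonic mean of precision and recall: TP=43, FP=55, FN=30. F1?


Precision = 43/98 = 0.4388
Recall = 43/73 = 0.589
F1 = 2·P·R/(P+R) = 2·TP/(2·TP+FP+FN) = 86/(86+55+30) = 86/171 = 0.5029

0.5029


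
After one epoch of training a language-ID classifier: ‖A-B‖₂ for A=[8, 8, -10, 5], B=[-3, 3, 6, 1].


d = √((8+ 3)² + (8-3)² + (-10-6)² + (5-1)²)
  = √(121 + 25 + 256 + 16)
  = √418 = 20.445

20.445


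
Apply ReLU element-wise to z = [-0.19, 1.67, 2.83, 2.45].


ReLU(-0.19) = max(0, -0.19) = 0.0
ReLU(1.67) = max(0, 1.67) = 1.67
ReLU(2.83) = max(0, 2.83) = 2.83
ReLU(2.45) = max(0, 2.45) = 2.45
result = [0.0, 1.67, 2.83, 2.45]

[0.0, 1.67, 2.83, 2.45]


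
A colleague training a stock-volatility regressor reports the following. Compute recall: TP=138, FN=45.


Recall = TP/(TP+FN)
= 138/(138+45)
= 138/183 = 75.41%

75.41%


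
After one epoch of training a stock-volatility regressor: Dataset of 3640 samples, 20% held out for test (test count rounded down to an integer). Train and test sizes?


Test = ⌊3640·20/100⌋ = 728
Train = 3640 - 728 = 2912

Train: 2912, Test: 728


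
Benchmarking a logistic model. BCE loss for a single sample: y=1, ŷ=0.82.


BCE = -[y·ln(p) + (1-y)·ln(1-p)]
= -1·ln(0.82) - 0
= -ln(0.82) = 0.1985

0.1985


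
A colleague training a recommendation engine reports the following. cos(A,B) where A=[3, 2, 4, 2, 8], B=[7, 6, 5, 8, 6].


A·B = 3·7 + 2·6 + 4·5 + 2·8 + 8·6 = 117
‖A‖ = √97 = 9.8489, ‖B‖ = √210 = 14.4914
cos = 117/(√97·√210) = 117/√20370 = 0.8198

0.8198


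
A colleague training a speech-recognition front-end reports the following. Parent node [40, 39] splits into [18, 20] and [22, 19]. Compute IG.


Parent = [40, 39], H_parent = 0.9999
H_left = 0.998 (n=38), H_right = 0.9961 (n=41)
H_children = (38/79)·0.998 + (41/79)·0.9961 = 0.997
IG = 0.9999 - 0.997 = 0.0029

0.0029


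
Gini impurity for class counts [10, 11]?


Probabilities: [10/21, 11/21] ≈ [0.4762, 0.5238]
Σpᵢ² = (100 + 121)/21² = 221/441
Gini = 1 - Σpᵢ² = 1 - 221/441 = 0.4989

0.4989


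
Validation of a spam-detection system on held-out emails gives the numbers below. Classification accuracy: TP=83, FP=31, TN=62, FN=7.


Accuracy = (TP+TN)/(TP+TN+FP+FN)
= (83+62)/(183)
= 145/183 = 79.23%

79.23%


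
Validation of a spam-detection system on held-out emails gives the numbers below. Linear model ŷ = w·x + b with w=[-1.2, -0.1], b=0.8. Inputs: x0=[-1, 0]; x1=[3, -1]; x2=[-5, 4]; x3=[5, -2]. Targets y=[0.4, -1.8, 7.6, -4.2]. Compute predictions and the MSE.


ŷ0 = (-1.2)·(-1) + (-0.1)·(0) + 0.8 = 2.0
ŷ1 = (-1.2)·(3) + (-0.1)·(-1) + 0.8 = -2.7
ŷ2 = (-1.2)·(-5) + (-0.1)·(4) + 0.8 = 6.4
ŷ3 = (-1.2)·(5) + (-0.1)·(-2) + 0.8 = -5.0
errors² = [2.56, 0.81, 1.44, 0.64]
MSE = 5.4500/4 = 1.3625

1.3625


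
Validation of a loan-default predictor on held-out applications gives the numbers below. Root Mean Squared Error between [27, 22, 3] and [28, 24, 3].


MSE = 5/3 = 1.6667
RMSE = √(5/3) = 1.291

1.291


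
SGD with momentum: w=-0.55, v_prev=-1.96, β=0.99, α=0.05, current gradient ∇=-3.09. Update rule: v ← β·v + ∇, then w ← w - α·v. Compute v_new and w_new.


v_new = 0.99·-1.96 - 3.09 = -1.9404 - 3.09 = -5.0304
w_new = -0.55 - 0.05·-5.0304 = -0.55 + 0.25152 = -0.29848

v_new=-5.0304, w_new=-0.29848


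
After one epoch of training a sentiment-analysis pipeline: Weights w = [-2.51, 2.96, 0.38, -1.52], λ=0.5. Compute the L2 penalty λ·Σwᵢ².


‖w‖₂² = (-2.51)² + (2.96)² + (0.38)² + (-1.52)²
     = 6.3001 + 8.7616 + 0.1444 + 2.3104
     = 17.5165
λ·‖w‖₂² = 0.5·17.5165 = 8.75825

8.75825


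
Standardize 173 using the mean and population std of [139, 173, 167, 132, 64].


μ = 135, σ = 38.8175
z = (173 - 135)/38.8175 = 0.9789

0.9789


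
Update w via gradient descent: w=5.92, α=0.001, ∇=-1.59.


w_new = w - α·∇
= 5.92 - 0.001·-1.59
= 5.92 + 0.00159
= 5.92159

5.92159


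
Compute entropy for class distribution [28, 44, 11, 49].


Probabilities: [28/132, 44/132, 11/132, 49/132] ≈ [0.2121, 0.3333, 0.0833, 0.3712]
H = -((28/132)·log₂(28/132) + (44/132)·log₂(44/132) + (11/132)·log₂(11/132) + (49/132)·log₂(49/132))
  = 1.8323 bits

1.8323 bits


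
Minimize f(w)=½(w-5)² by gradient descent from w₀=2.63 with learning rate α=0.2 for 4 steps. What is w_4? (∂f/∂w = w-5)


step 1: grad = 2.63-5 = -2.37; w = 2.63 - 0.2·(-2.37) = 3.104
step 2: grad = 3.104-5 = -1.896; w = 3.104 - 0.2·(-1.896) = 3.4832
step 3: grad = 3.4832-5 = -1.5168; w = 3.4832 - 0.2·(-1.5168) = 3.78656
step 4: grad = 3.78656-5 = -1.21344; w = 3.78656 - 0.2·(-1.21344) = 4.029248

4.029248


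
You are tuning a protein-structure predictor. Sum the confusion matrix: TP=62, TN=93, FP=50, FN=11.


Total = TP + TN + FP + FN
= 62 + 93 + 50 + 11
= 216
(Predicted positive: 112, predicted negative: 104)

216


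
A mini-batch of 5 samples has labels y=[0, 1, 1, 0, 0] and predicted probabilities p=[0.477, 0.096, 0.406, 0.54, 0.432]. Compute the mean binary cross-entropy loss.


L[0] = -ln(1-0.477) = -ln(0.523) = 0.6482
L[1] = -ln(0.096) = 2.3434
L[2] = -ln(0.406) = 0.9014
L[3] = -ln(1-0.54) = -ln(0.46) = 0.7765
L[4] = -ln(1-0.432) = -ln(0.568) = 0.5656
mean = (0.6482 + 2.3434 + 0.9014 + 0.7765 + 0.5656)/5 = 1.047

1.047


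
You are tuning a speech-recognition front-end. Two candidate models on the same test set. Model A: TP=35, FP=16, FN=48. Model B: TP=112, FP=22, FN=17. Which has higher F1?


Model A: P=35/51=0.6863, R=35/83=0.4217, F1=2PR/(P+R)=2TP/(2TP+FP+FN)=70/134=0.5224
Model B: P=112/134=0.8358, R=112/129=0.8682, F1=2PR/(P+R)=2TP/(2TP+FP+FN)=224/263=0.8517
0.5224 < 0.8517 → Model B

Model B


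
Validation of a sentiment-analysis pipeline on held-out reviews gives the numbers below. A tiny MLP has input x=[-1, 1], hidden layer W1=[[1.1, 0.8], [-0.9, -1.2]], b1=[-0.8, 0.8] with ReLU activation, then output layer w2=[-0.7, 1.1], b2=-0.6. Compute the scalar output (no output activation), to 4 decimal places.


z1[0] = (1.1)·(-1) + (0.8)·(1) - 0.8 = -1.1
z1[1] = (-0.9)·(-1) + (-1.2)·(1) + 0.8 = 0.5
h = ReLU(z1) = [0.0, 0.5]
output = (-0.7)·(0.0) + (1.1)·(0.5) - 0.6 = -0.05

-0.05


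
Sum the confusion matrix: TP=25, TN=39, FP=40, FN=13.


Total = TP + TN + FP + FN
= 25 + 39 + 40 + 13
= 117
(Predicted positive: 65, predicted negative: 52)

117


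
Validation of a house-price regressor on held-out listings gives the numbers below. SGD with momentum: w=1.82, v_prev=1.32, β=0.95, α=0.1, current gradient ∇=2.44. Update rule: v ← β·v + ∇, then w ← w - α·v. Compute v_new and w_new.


v_new = 0.95·1.32 + 2.44 = 1.254 + 2.44 = 3.694
w_new = 1.82 - 0.1·3.694 = 1.82 - 0.3694 = 1.4506

v_new=3.694, w_new=1.4506


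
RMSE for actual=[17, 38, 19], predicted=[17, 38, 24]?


MSE = 25/3 = 8.3333
RMSE = √(25/3) = 2.8868

2.8868


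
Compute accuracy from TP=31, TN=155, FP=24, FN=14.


Accuracy = (TP+TN)/(TP+TN+FP+FN)
= (31+155)/(224)
= 186/224 = 83.04%

83.04%


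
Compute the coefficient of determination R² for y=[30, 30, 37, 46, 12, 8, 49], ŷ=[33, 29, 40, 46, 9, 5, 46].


ȳ = 30.2857
SS_res = Σ(y-ŷ)² = 46
SS_tot = Σ(y-ȳ)² = 1473.43
R² = 1 - SS_res/SS_tot = 1 - 0.0312 = 0.9688

0.9688


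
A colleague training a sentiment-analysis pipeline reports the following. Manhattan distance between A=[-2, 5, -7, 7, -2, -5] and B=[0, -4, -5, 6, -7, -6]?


d = |-2-0| + |5+ 4| + |-7+ 5| + |7-6| + |-2+ 7| + |-5+ 6|
  = 2 + 9 + 2 + 1 + 5 + 1
  = 20

20


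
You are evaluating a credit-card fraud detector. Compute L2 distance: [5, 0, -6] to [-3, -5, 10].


d = √((5+ 3)² + (0+ 5)² + (-6-10)²)
  = √(64 + 25 + 256)
  = √345 = 18.5742

18.5742


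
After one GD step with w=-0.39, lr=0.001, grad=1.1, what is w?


w_new = w - α·∇
= -0.39 - 0.001·1.1
= -0.39 - 0.0011
= -0.3911

-0.3911


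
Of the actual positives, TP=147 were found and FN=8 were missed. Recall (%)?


Recall = TP/(TP+FN)
= 147/(147+8)
= 147/155 = 94.84%

94.84%


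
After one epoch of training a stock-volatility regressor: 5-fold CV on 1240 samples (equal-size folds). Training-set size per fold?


Fold size = 1240/5 = 248
Training per fold = 1240 - 248 = 992

992


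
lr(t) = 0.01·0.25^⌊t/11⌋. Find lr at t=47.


n_drops = ⌊47/11⌋ = 4
lr = 0.01·0.25^4 = 0.01·0.00390625 = 0.0000390625

0.0000390625


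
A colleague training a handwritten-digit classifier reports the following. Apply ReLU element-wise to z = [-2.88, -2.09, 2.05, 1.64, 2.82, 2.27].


ReLU(-2.88) = max(0, -2.88) = 0.0
ReLU(-2.09) = max(0, -2.09) = 0.0
ReLU(2.05) = max(0, 2.05) = 2.05
ReLU(1.64) = max(0, 1.64) = 1.64
ReLU(2.82) = max(0, 2.82) = 2.82
ReLU(2.27) = max(0, 2.27) = 2.27
result = [0.0, 0.0, 2.05, 1.64, 2.82, 2.27]

[0.0, 0.0, 2.05, 1.64, 2.82, 2.27]


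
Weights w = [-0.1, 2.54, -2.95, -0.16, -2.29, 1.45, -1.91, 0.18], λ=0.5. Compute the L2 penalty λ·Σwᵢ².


‖w‖₂² = (-0.1)² + (2.54)² + (-2.95)² + (-0.16)² + (-2.29)² + (1.45)² + (-1.91)² + (0.18)²
     = 0.01 + 6.4516 + 8.7025 + 0.0256 + 5.2441 + 2.1025 + 3.6481 + 0.0324
     = 26.2168
λ·‖w‖₂² = 0.5·26.2168 = 13.1084

13.1084


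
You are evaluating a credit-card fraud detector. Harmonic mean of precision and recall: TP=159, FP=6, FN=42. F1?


Precision = 159/165 = 0.9636
Recall = 159/201 = 0.791
F1 = 2·P·R/(P+R) = 2·TP/(2·TP+FP+FN) = 318/(318+6+42) = 318/366 = 0.8689

0.8689


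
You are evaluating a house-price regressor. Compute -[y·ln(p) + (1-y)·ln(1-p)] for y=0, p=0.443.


BCE = -[y·ln(p) + (1-y)·ln(1-p)]
= -0 - 1·ln(1-0.443)
= -ln(0.557) = 0.5852

0.5852


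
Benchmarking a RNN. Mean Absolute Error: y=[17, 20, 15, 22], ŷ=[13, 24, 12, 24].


Absolute errors: |17-13|=4, |20-24|=4, |15-12|=3, |22-24|=2
Sum = 13
MAE = 13/4 = 13/4

13/4


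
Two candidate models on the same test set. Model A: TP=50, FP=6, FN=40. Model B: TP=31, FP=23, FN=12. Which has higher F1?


Model A: P=50/56=0.8929, R=50/90=0.5556, F1=2PR/(P+R)=2TP/(2TP+FP+FN)=100/146=0.6849
Model B: P=31/54=0.5741, R=31/43=0.7209, F1=2PR/(P+R)=2TP/(2TP+FP+FN)=62/97=0.6392
0.6849 > 0.6392 → Model A

Model A


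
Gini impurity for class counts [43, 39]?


Probabilities: [43/82, 39/82] ≈ [0.5244, 0.4756]
Σpᵢ² = (1849 + 1521)/82² = 3370/6724
Gini = 1 - Σpᵢ² = 1 - 3370/6724 = 0.4988

0.4988


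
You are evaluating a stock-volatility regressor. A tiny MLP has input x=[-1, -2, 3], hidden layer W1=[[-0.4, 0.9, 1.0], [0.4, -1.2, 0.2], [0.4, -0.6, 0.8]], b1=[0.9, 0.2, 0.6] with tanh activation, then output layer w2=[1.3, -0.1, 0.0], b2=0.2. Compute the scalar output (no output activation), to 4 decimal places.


z1[0] = (-0.4)·(-1) + (0.9)·(-2) + (1.0)·(3) + 0.9 = 2.5
z1[1] = (0.4)·(-1) + (-1.2)·(-2) + (0.2)·(3) + 0.2 = 2.8
z1[2] = (0.4)·(-1) + (-0.6)·(-2) + (0.8)·(3) + 0.6 = 3.8
h = tanh(z1) = [0.9866, 0.9926, 0.999]
output = (1.3)·(0.9866) + (-0.1)·(0.9926) + (0.0)·(0.999) + 0.2 = 1.3833

1.3833


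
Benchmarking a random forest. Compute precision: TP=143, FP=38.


Precision = TP/(TP+FP)
= 143/(143+38)
= 143/181 = 79.01%

79.01%


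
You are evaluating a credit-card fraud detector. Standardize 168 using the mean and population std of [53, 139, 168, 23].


μ = 95.75, σ = 59.6044
z = (168 - 95.75)/59.6044 = 1.2122

1.2122


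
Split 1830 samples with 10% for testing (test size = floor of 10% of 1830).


Test = ⌊1830·10/100⌋ = 183
Train = 1830 - 183 = 1647

Train: 1647, Test: 183


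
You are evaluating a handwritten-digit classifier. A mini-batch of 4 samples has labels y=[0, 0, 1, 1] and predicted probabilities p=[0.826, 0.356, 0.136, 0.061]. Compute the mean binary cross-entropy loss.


L[0] = -ln(1-0.826) = -ln(0.174) = 1.7487
L[1] = -ln(1-0.356) = -ln(0.644) = 0.4401
L[2] = -ln(0.136) = 1.9951
L[3] = -ln(0.061) = 2.7969
mean = (1.7487 + 0.4401 + 1.9951 + 2.7969)/4 = 1.7452

1.7452


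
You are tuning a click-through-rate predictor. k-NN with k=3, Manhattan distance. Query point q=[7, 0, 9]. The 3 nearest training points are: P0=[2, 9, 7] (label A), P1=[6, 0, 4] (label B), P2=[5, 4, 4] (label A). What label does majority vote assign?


d(q,P0) = 16  (label A)
d(q,P1) = 6  (label B)
d(q,P2) = 11  (label A)
Votes: A=2, B=1
Majority → A

A


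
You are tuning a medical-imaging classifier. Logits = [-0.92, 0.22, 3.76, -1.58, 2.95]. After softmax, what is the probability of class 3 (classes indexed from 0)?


Exponentials: e^-0.92=0.3985, e^0.22=1.2461, e^3.76=42.9484, e^-1.58=0.206, e^2.95=19.106
Sum = 63.905
Softmax = [0.0062, 0.0195, 0.6721, 0.0032, 0.299]
p[3] = 0.206/63.905 = 0.0032

0.0032


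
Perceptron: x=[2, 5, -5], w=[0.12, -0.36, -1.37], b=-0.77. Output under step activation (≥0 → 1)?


z = (2)·(0.12) + (5)·(-0.36) + (-5)·(-1.37) - 0.77
  = 4.52
step(z) = 1 (z≥0)

1


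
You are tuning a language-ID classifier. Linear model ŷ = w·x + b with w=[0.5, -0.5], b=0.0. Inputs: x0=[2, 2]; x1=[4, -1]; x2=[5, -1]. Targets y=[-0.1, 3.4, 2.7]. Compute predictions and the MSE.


ŷ0 = (0.5)·(2) + (-0.5)·(2) + 0.0 = 0.0
ŷ1 = (0.5)·(4) + (-0.5)·(-1) + 0.0 = 2.5
ŷ2 = (0.5)·(5) + (-0.5)·(-1) + 0.0 = 3.0
errors² = [0.01, 0.81, 0.09]
MSE = 0.9100/3 = 0.3033

0.3033


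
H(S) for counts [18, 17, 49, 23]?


Probabilities: [18/107, 17/107, 49/107, 23/107] ≈ [0.1682, 0.1589, 0.4579, 0.215]
H = -((18/107)·log₂(18/107) + (17/107)·log₂(17/107) + (49/107)·log₂(49/107) + (23/107)·log₂(23/107))
  = 1.847 bits

1.847 bits


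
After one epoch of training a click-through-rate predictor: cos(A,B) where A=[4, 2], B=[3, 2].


A·B = 4·3 + 2·2 = 16
‖A‖ = √20 = 4.4721, ‖B‖ = √13 = 3.6056
cos = 16/(√20·√13) = 16/√260 = 0.9923

0.9923


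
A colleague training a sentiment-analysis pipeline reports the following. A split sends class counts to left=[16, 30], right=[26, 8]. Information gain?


Parent = [42, 38], H_parent = 0.9982
H_left = 0.9321 (n=46), H_right = 0.7871 (n=34)
H_children = (46/80)·0.9321 + (34/80)·0.7871 = 0.8705
IG = 0.9982 - 0.8705 = 0.1277

0.1277


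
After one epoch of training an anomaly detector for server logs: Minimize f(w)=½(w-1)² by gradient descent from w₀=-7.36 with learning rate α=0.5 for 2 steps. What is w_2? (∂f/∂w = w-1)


step 1: grad = -7.36-1 = -8.36; w = -7.36 - 0.5·(-8.36) = -3.18
step 2: grad = -3.18-1 = -4.18; w = -3.18 - 0.5·(-4.18) = -1.09

-1.09


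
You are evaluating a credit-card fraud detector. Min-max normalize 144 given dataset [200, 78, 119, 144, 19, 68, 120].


min=19, max=200
(144-19)/(200-19) = 125/181 = 0.6906

0.6906


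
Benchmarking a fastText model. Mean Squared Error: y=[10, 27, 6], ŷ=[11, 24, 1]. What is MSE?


Squared errors: (10-11)²=1, (27-24)²=9, (6-1)²=25
Sum = 35
MSE = 35/3 = 35/3

35/3


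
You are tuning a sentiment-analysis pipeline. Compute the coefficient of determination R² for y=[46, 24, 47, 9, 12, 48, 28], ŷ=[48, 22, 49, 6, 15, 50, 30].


ȳ = 30.5714
SS_res = Σ(y-ŷ)² = 38
SS_tot = Σ(y-ȳ)² = 1671.71
R² = 1 - SS_res/SS_tot = 1 - 0.0227 = 0.9773

0.9773


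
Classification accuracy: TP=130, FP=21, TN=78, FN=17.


Accuracy = (TP+TN)/(TP+TN+FP+FN)
= (130+78)/(246)
= 208/246 = 84.55%

84.55%


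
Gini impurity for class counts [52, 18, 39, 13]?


Probabilities: [52/122, 18/122, 39/122, 13/122] ≈ [0.4262, 0.1475, 0.3197, 0.1066]
Σpᵢ² = (2704 + 324 + 1521 + 169)/122² = 4718/14884
Gini = 1 - Σpᵢ² = 1 - 4718/14884 = 0.683

0.683


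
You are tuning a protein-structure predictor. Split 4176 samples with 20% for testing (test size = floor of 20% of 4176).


Test = ⌊4176·20/100⌋ = 835
Train = 4176 - 835 = 3341

Train: 3341, Test: 835


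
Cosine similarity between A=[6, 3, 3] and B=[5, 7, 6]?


A·B = 6·5 + 3·7 + 3·6 = 69
‖A‖ = √54 = 7.3485, ‖B‖ = √110 = 10.4881
cos = 69/(√54·√110) = 69/√5940 = 0.8953

0.8953


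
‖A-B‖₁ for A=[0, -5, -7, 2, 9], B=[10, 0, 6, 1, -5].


d = |0-10| + |-5-0| + |-7-6| + |2-1| + |9+ 5|
  = 10 + 5 + 13 + 1 + 14
  = 43

43


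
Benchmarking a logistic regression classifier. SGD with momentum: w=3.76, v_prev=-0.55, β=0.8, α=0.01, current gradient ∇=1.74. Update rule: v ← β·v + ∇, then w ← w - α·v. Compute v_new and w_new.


v_new = 0.8·-0.55 + 1.74 = -0.44 + 1.74 = 1.3
w_new = 3.76 - 0.01·1.3 = 3.76 - 0.013 = 3.747

v_new=1.3, w_new=3.747


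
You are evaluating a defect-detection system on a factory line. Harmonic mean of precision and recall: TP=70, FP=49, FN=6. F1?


Precision = 70/119 = 0.5882
Recall = 70/76 = 0.9211
F1 = 2·P·R/(P+R) = 2·TP/(2·TP+FP+FN) = 140/(140+49+6) = 140/195 = 0.7179

0.7179


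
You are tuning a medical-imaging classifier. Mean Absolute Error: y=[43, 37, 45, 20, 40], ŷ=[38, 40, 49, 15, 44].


Absolute errors: |43-38|=5, |37-40|=3, |45-49|=4, |20-15|=5, |40-44|=4
Sum = 21
MAE = 21/5 = 21/5

21/5


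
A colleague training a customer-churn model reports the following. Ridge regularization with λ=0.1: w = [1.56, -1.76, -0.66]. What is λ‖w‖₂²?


‖w‖₂² = (1.56)² + (-1.76)² + (-0.66)²
     = 2.4336 + 3.0976 + 0.4356
     = 5.9668
λ·‖w‖₂² = 0.1·5.9668 = 0.59668

0.59668


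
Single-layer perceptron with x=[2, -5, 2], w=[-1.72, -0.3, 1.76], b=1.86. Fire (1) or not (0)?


z = (2)·(-1.72) + (-5)·(-0.3) + (2)·(1.76) + 1.86
  = 3.44
step(z) = 1 (z≥0)

1


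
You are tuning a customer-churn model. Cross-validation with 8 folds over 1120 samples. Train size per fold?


Fold size = 1120/8 = 140
Training per fold = 1120 - 140 = 980

980


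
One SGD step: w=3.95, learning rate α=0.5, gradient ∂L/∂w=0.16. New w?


w_new = w - α·∇
= 3.95 - 0.5·0.16
= 3.95 - 0.08
= 3.87

3.87


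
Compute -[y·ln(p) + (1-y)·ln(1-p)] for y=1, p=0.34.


BCE = -[y·ln(p) + (1-y)·ln(1-p)]
= -1·ln(0.34) - 0
= -ln(0.34) = 1.0788

1.0788


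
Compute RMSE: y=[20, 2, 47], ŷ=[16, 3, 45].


MSE = 21/3 = 7
RMSE = √(21/3) = 2.6458

2.6458


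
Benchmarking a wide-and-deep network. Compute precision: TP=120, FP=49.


Precision = TP/(TP+FP)
= 120/(120+49)
= 120/169 = 71.01%

71.01%


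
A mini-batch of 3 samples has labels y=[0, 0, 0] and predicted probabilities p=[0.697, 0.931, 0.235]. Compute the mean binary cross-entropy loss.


L[0] = -ln(1-0.697) = -ln(0.303) = 1.194
L[1] = -ln(1-0.931) = -ln(0.069) = 2.6736
L[2] = -ln(1-0.235) = -ln(0.765) = 0.2679
mean = (1.194 + 2.6736 + 0.2679)/3 = 1.3785

1.3785


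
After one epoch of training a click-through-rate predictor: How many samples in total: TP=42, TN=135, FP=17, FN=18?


Total = TP + TN + FP + FN
= 42 + 135 + 17 + 18
= 212
(Predicted positive: 59, predicted negative: 153)

212
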